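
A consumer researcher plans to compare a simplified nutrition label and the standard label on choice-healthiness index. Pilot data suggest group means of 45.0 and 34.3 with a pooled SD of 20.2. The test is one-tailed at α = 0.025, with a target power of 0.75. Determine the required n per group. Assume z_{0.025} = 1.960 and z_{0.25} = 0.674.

Cohen's d = |M₁ − M₂| / SD_pooled = |45.0 − 34.3| / 20.2 = 10.7 / 20.2 = 0.530.
For two independent groups with equal n: n = 2·((z_{α} + z_β) / d)².
z_{α} + z_β = 1.960 + 0.674 = 2.634.
n = 2 × (2.634 / 0.530)² = 2 × 4.970² = 2 × 24.70 = 49.4.
Round up to the next whole participant.

n = 50 per group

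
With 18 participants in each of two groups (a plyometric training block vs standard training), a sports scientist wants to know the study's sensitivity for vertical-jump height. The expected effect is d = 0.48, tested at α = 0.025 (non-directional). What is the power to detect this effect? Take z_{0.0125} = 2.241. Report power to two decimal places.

For two equal groups, power = Φ(d·√(n/2) − z_{α/2}).
d·√(n/2) = 0.48 × √(18/2) = 0.48 × 3.000 = 1.440.
z_β = 1.440 − 2.241 = -0.801.
Power = Φ(-0.801) = 0.212.

power ≈ 0.21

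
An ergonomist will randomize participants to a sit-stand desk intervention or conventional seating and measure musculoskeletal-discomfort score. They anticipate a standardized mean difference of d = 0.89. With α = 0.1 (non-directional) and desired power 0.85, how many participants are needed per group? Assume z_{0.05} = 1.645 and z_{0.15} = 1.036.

For two independent groups with equal n: n = 2·((z_{α/2} + z_β) / d)².
z_{α/2} + z_β = 1.645 + 1.036 = 2.681.
n = 2 × (2.681 / 0.89)² = 2 × 3.012² = 2 × 9.07 = 18.1.
Round up to the next whole participant.

n = 19 per group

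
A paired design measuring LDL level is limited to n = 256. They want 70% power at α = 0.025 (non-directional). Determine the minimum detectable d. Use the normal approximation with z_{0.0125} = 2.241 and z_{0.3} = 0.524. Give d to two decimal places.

For a single sample (or paired design) of n = 256: d_min = (z_{α/2} + z_β)/√n.
z-sum = 2.241 + 0.524 = 2.765.
d_min = 2.765 / √256 = 2.765 / 16.000 = 0.173.

d_min ≈ 0.17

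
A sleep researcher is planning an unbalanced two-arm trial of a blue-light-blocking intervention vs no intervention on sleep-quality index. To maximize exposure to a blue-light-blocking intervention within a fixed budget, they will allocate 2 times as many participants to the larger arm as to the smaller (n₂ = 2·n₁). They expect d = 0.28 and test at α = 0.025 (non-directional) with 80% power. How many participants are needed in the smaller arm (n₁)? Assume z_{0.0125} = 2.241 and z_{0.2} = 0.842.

With allocation ratio k = n₂/n₁ = 2, Var(x̄₁−x̄₂) = σ²(1/n₁ + 1/(k·n₁)) = σ²·(k+1)/(k·n₁).
So n₁ = (1 + 1/k)·((z_{α/2} + z_β)/d)² = 1.500 × (3.083/0.28)².
n₁ = 1.500 × 121.24 = 181.9.
Round up: n₁ = 182, giving n₂ = 2 × 182 = 364.

n₁ = 182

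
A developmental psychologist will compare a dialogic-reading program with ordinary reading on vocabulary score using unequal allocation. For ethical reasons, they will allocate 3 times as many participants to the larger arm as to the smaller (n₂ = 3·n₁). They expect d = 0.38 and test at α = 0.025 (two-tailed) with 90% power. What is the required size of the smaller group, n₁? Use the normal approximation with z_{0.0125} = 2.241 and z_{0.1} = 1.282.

n₁ = 115

With allocation ratio k = n₂/n₁ = 3, Var(x̄₁−x̄₂) = σ²(1/n₁ + 1/(k·n₁)) = σ²·(k+1)/(k·n₁).
So n₁ = (1 + 1/k)·((z_{α/2} + z_β)/d)² = 1.333 × (3.523/0.38)².
n₁ = 1.333 × 85.95 = 114.6.
Round up: n₁ = 115, giving n₂ = 3 × 115 = 345.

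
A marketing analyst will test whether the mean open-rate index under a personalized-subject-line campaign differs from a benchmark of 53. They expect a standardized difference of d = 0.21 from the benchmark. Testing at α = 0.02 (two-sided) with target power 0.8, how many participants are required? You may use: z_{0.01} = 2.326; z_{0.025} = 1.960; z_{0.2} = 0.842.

n = 228

For a one-sample test: n = ((z_{α/2} + z_β) / d)².
z_{α/2} + z_β = 2.326 + 0.842 = 3.168.
n = (3.168 / 0.21)² = 15.086² = 227.58.
Round up.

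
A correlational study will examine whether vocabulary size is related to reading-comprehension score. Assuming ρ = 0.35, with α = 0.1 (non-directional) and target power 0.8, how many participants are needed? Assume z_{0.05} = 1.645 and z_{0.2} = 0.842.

n = 50

Fisher's z: C = ½·ln((1+r)/(1−r)) = ½·ln(2.0769) = 0.3654.
n = ((z_{α/2} + z_β)/C)² + 3.
(1.645 + 0.842) / 0.3654 = 2.487 / 0.3654 = 6.806.
n = 6.806² + 3 = 46.32 + 3 = 49.3.
Round up.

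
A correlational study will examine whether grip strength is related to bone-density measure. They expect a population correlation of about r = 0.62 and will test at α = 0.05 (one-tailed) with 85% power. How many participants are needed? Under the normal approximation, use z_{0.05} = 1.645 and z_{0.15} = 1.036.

n = 17

Fisher's z: C = ½·ln((1+r)/(1−r)) = ½·ln(4.2632) = 0.7250.
n = ((z_{α} + z_β)/C)² + 3.
(1.645 + 1.036) / 0.7250 = 2.681 / 0.7250 = 3.698.
n = 3.698² + 3 = 13.67 + 3 = 16.7.
Round up.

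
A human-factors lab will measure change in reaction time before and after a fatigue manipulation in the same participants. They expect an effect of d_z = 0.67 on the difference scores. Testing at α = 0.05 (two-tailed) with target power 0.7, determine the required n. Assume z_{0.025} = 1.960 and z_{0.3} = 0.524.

n = 14 pairs

For a paired (one-sample on differences) test: n = ((z_{α/2} + z_β) / d)².
z_{α/2} + z_β = 1.960 + 0.524 = 2.484.
n = (2.484 / 0.67)² = 3.707² = 13.75.
Round up.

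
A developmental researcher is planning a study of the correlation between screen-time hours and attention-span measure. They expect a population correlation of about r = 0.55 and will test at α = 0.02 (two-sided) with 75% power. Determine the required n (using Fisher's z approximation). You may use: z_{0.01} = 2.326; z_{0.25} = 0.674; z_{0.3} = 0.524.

Fisher's z: C = ½·ln((1+r)/(1−r)) = ½·ln(3.4444) = 0.6184.
n = ((z_{α/2} + z_β)/C)² + 3.
(2.326 + 0.674) / 0.6184 = 3.000 / 0.6184 = 4.851.
n = 4.851² + 3 = 23.53 + 3 = 26.5.
Round up.

n = 27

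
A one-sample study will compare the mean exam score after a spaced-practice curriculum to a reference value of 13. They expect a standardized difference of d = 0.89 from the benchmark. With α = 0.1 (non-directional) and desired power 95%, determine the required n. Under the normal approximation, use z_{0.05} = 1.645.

n = 14

For a one-sample test: n = ((z_{α/2} + z_β) / d)².
z_{α/2} + z_β = 1.645 + 1.645 = 3.290.
n = (3.290 / 0.89)² = 3.697² = 13.67.
Round up.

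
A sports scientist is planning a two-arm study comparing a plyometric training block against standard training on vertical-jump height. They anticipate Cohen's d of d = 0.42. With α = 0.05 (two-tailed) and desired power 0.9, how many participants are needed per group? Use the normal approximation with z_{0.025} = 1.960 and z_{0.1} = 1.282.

For two independent groups with equal n: n = 2·((z_{α/2} + z_β) / d)².
z_{α/2} + z_β = 1.960 + 1.282 = 3.242.
n = 2 × (3.242 / 0.42)² = 2 × 7.719² = 2 × 59.58 = 119.2.
Round up to the next whole participant.

n = 120 per group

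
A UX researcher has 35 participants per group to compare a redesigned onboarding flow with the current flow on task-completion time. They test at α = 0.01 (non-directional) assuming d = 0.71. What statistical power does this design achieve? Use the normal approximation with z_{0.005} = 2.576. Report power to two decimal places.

For two equal groups, power = Φ(d·√(n/2) − z_{α/2}).
d·√(n/2) = 0.71 × √(35/2) = 0.71 × 4.183 = 2.970.
z_β = 2.970 − 2.576 = 0.394.
Power = Φ(0.394) = 0.653.

power ≈ 0.65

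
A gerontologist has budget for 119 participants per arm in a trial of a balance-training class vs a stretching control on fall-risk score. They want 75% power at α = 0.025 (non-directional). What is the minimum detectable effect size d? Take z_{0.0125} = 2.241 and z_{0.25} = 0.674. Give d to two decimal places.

For two independent groups of n = 119 each: d_min = (z_{α/2} + z_β)·√(2/n).
z-sum = 2.241 + 0.674 = 2.915.
d_min = 2.915 × √(2/119) = 2.915 × 0.1296 = 0.378.

d_min ≈ 0.38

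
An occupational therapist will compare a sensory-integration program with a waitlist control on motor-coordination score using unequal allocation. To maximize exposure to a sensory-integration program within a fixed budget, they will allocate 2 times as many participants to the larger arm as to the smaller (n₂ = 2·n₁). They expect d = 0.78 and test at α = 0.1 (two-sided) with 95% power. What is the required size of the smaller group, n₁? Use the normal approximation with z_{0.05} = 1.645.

n₁ = 27

With allocation ratio k = n₂/n₁ = 2, Var(x̄₁−x̄₂) = σ²(1/n₁ + 1/(k·n₁)) = σ²·(k+1)/(k·n₁).
So n₁ = (1 + 1/k)·((z_{α/2} + z_β)/d)² = 1.500 × (3.290/0.78)².
n₁ = 1.500 × 17.79 = 26.7.
Round up: n₁ = 27, giving n₂ = 2 × 27 = 54.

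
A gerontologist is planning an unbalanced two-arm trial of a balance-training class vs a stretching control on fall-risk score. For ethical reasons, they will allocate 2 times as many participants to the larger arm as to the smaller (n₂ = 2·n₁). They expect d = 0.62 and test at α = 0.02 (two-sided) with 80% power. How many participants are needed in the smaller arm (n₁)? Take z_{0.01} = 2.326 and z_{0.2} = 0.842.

n₁ = 40

With allocation ratio k = n₂/n₁ = 2, Var(x̄₁−x̄₂) = σ²(1/n₁ + 1/(k·n₁)) = σ²·(k+1)/(k·n₁).
So n₁ = (1 + 1/k)·((z_{α/2} + z_β)/d)² = 1.500 × (3.168/0.62)².
n₁ = 1.500 × 26.11 = 39.2.
Round up: n₁ = 40, giving n₂ = 2 × 40 = 80.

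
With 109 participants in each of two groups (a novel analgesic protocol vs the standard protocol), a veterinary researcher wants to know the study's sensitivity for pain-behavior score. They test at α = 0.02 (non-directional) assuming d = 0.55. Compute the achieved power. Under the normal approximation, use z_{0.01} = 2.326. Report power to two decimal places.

For two equal groups, power = Φ(d·√(n/2) − z_{α/2}).
d·√(n/2) = 0.55 × √(109/2) = 0.55 × 7.382 = 4.060.
z_β = 4.060 − 2.326 = 1.734.
Power = Φ(1.734) = 0.959.

power ≈ 0.96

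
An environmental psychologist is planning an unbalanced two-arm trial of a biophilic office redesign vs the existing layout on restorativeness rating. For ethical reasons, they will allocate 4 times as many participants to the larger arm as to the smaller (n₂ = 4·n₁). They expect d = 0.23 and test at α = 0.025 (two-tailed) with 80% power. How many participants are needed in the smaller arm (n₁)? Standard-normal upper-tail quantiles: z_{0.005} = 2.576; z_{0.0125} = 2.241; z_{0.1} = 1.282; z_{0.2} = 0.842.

With allocation ratio k = n₂/n₁ = 4, Var(x̄₁−x̄₂) = σ²(1/n₁ + 1/(k·n₁)) = σ²·(k+1)/(k·n₁).
So n₁ = (1 + 1/k)·((z_{α/2} + z_β)/d)² = 1.250 × (3.083/0.23)².
n₁ = 1.250 × 179.68 = 224.6.
Round up: n₁ = 225, giving n₂ = 4 × 225 = 900.

n₁ = 225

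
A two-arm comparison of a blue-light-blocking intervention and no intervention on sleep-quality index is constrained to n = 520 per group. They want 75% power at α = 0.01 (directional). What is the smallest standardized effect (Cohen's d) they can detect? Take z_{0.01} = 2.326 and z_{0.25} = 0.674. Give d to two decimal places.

For two independent groups of n = 520 each: d_min = (z_{α} + z_β)·√(2/n).
z-sum = 2.326 + 0.674 = 3.000.
d_min = 3.000 × √(2/520) = 3.000 × 0.0620 = 0.186.

d_min ≈ 0.19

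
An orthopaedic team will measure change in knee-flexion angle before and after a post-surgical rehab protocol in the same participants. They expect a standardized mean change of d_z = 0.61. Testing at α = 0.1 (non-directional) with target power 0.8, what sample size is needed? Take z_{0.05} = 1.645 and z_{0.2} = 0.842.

For a paired (one-sample on differences) test: n = ((z_{α/2} + z_β) / d)².
z_{α/2} + z_β = 1.645 + 0.842 = 2.487.
n = (2.487 / 0.61)² = 4.077² = 16.62.
Round up.

n = 17 pairs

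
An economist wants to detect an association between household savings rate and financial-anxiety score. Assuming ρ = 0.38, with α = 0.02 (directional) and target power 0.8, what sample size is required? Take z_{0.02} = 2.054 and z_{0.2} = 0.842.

Fisher's z: C = ½·ln((1+r)/(1−r)) = ½·ln(2.2258) = 0.4001.
n = ((z_{α} + z_β)/C)² + 3.
(2.054 + 0.842) / 0.4001 = 2.896 / 0.4001 = 7.238.
n = 7.238² + 3 = 52.39 + 3 = 55.4.
Round up.

n = 56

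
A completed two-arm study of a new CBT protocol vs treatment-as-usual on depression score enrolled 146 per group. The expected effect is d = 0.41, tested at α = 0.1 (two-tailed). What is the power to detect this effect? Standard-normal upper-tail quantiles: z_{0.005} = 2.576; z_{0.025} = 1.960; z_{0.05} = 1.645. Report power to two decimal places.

For two equal groups, power = Φ(d·√(n/2) − z_{α/2}).
d·√(n/2) = 0.41 × √(146/2) = 0.41 × 8.544 = 3.503.
z_β = 3.503 − 1.645 = 1.858.
Power = Φ(1.858) = 0.968.

power ≈ 0.97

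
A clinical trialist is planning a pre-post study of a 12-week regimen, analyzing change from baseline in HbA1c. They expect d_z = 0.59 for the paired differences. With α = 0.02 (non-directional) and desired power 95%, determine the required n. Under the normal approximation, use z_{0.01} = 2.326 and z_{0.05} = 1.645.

n = 46 pairs

For a paired (one-sample on differences) test: n = ((z_{α/2} + z_β) / d)².
z_{α/2} + z_β = 2.326 + 1.645 = 3.971.
n = (3.971 / 0.59)² = 6.731² = 45.30.
Round up.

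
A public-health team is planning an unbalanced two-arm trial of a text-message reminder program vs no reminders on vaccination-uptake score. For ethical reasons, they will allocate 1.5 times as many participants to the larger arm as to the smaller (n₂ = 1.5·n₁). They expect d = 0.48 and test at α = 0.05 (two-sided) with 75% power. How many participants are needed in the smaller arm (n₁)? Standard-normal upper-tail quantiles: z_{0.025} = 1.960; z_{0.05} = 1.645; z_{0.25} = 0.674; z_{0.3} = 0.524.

n₁ = 51

With allocation ratio k = n₂/n₁ = 1.5, Var(x̄₁−x̄₂) = σ²(1/n₁ + 1/(k·n₁)) = σ²·(k+1)/(k·n₁).
So n₁ = (1 + 1/k)·((z_{α/2} + z_β)/d)² = 1.667 × (2.634/0.48)².
n₁ = 1.667 × 30.11 = 50.2.
Round up: n₁ = 51, giving n₂ = ⌈1.5 × 51⌉ = ⌈76.5⌉ = 77.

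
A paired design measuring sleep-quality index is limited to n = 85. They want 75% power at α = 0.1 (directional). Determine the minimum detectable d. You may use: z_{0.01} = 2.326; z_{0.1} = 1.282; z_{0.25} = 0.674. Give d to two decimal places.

d_min ≈ 0.21

For a single sample (or paired design) of n = 85: d_min = (z_{α} + z_β)/√n.
z-sum = 1.282 + 0.674 = 1.956.
d_min = 1.956 / √85 = 1.956 / 9.220 = 0.212.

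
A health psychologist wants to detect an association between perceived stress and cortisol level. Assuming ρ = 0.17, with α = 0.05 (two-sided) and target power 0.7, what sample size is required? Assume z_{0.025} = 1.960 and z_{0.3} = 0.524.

n = 213

Fisher's z: C = ½·ln((1+r)/(1−r)) = ½·ln(1.4096) = 0.1717.
n = ((z_{α/2} + z_β)/C)² + 3.
(1.960 + 0.524) / 0.1717 = 2.484 / 0.1717 = 14.467.
n = 14.467² + 3 = 209.30 + 3 = 212.3.
Round up.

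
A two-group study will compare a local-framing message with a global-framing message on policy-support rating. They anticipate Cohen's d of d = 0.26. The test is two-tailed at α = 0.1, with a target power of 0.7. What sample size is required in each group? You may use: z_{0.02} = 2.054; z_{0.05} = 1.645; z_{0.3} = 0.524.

For two independent groups with equal n: n = 2·((z_{α/2} + z_β) / d)².
z_{α/2} + z_β = 1.645 + 0.524 = 2.169.
n = 2 × (2.169 / 0.26)² = 2 × 8.342² = 2 × 69.59 = 139.2.
Round up to the next whole participant.

n = 140 per group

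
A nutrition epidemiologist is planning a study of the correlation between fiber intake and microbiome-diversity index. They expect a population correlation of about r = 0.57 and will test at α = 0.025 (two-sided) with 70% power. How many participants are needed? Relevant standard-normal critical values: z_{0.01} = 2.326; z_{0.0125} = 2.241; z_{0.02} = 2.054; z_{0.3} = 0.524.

n = 22

Fisher's z: C = ½·ln((1+r)/(1−r)) = ½·ln(3.6512) = 0.6475.
n = ((z_{α/2} + z_β)/C)² + 3.
(2.241 + 0.524) / 0.6475 = 2.765 / 0.6475 = 4.270.
n = 4.270² + 3 = 18.24 + 3 = 21.2.
Round up.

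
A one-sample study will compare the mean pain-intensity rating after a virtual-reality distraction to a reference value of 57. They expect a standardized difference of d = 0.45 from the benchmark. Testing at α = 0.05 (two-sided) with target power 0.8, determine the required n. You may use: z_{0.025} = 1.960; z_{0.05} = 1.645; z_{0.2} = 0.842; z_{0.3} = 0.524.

n = 39

For a one-sample test: n = ((z_{α/2} + z_β) / d)².
z_{α/2} + z_β = 1.960 + 0.842 = 2.802.
n = (2.802 / 0.45)² = 6.227² = 38.77.
Round up.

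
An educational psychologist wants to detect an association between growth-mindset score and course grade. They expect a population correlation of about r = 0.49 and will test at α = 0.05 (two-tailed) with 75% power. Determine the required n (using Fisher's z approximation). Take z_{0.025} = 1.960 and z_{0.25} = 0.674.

n = 28

Fisher's z: C = ½·ln((1+r)/(1−r)) = ½·ln(2.9216) = 0.5361.
n = ((z_{α/2} + z_β)/C)² + 3.
(1.960 + 0.674) / 0.5361 = 2.634 / 0.5361 = 4.913.
n = 4.913² + 3 = 24.14 + 3 = 27.1.
Round up.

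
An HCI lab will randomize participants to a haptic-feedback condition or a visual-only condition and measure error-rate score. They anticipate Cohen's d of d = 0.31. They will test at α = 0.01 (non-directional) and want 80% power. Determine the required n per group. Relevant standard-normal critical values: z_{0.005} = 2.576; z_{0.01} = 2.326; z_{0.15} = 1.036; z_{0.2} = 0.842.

For two independent groups with equal n: n = 2·((z_{α/2} + z_β) / d)².
z_{α/2} + z_β = 2.576 + 0.842 = 3.418.
n = 2 × (3.418 / 0.31)² = 2 × 11.026² = 2 × 121.57 = 243.1.
Round up to the next whole participant.

n = 244 per group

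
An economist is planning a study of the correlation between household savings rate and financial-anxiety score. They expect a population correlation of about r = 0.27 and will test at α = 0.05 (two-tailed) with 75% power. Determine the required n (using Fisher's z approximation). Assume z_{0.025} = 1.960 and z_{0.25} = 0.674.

Fisher's z: C = ½·ln((1+r)/(1−r)) = ½·ln(1.7397) = 0.2769.
n = ((z_{α/2} + z_β)/C)² + 3.
(1.960 + 0.674) / 0.2769 = 2.634 / 0.2769 = 9.512.
n = 9.512² + 3 = 90.49 + 3 = 93.5.
Round up.

n = 94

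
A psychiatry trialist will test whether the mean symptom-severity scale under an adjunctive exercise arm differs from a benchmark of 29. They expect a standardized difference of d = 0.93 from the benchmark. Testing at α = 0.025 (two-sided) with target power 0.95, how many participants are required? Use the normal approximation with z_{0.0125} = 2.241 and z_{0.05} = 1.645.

For a one-sample test: n = ((z_{α/2} + z_β) / d)².
z_{α/2} + z_β = 2.241 + 1.645 = 3.886.
n = (3.886 / 0.93)² = 4.178² = 17.46.
Round up.

n = 18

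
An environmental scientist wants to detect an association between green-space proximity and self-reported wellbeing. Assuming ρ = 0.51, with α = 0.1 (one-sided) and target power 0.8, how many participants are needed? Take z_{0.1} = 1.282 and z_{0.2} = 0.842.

Fisher's z: C = ½·ln((1+r)/(1−r)) = ½·ln(3.0816) = 0.5627.
n = ((z_{α} + z_β)/C)² + 3.
(1.282 + 0.842) / 0.5627 = 2.124 / 0.5627 = 3.775.
n = 3.775² + 3 = 14.25 + 3 = 17.2.
Round up.

n = 18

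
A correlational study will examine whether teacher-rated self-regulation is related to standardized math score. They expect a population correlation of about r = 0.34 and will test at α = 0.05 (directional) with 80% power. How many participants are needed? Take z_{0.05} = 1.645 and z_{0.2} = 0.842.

n = 53

Fisher's z: C = ½·ln((1+r)/(1−r)) = ½·ln(2.0303) = 0.3541.
n = ((z_{α} + z_β)/C)² + 3.
(1.645 + 0.842) / 0.3541 = 2.487 / 0.3541 = 7.023.
n = 7.023² + 3 = 49.33 + 3 = 52.3.
Round up.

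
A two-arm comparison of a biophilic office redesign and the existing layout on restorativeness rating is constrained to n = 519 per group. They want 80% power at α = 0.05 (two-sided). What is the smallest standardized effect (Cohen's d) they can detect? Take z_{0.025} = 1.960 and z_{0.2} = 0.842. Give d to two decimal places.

For two independent groups of n = 519 each: d_min = (z_{α/2} + z_β)·√(2/n).
z-sum = 1.960 + 0.842 = 2.802.
d_min = 2.802 × √(2/519) = 2.802 × 0.0621 = 0.174.

d_min ≈ 0.17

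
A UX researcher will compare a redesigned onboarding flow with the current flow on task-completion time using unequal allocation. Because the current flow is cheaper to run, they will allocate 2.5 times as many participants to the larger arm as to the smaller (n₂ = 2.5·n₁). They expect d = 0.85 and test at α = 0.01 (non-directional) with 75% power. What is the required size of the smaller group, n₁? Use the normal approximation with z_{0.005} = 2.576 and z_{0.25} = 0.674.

With allocation ratio k = n₂/n₁ = 2.5, Var(x̄₁−x̄₂) = σ²(1/n₁ + 1/(k·n₁)) = σ²·(k+1)/(k·n₁).
So n₁ = (1 + 1/k)·((z_{α/2} + z_β)/d)² = 1.400 × (3.250/0.85)².
n₁ = 1.400 × 14.62 = 20.5.
Round up: n₁ = 21, giving n₂ = ⌈2.5 × 21⌉ = ⌈52.5⌉ = 53.

n₁ = 21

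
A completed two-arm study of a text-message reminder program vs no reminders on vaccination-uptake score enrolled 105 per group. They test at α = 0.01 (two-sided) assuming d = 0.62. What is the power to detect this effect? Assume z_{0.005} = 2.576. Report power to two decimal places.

For two equal groups, power = Φ(d·√(n/2) − z_{α/2}).
d·√(n/2) = 0.62 × √(105/2) = 0.62 × 7.246 = 4.492.
z_β = 4.492 − 2.576 = 1.916.
Power = Φ(1.916) = 0.972.

power ≈ 0.97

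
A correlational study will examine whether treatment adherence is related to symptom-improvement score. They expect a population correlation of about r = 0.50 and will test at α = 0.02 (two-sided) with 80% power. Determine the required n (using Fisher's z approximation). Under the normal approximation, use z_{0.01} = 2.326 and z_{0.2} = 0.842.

n = 37

Fisher's z: C = ½·ln((1+r)/(1−r)) = ½·ln(3.0000) = 0.5493.
n = ((z_{α/2} + z_β)/C)² + 3.
(2.326 + 0.842) / 0.5493 = 3.168 / 0.5493 = 5.767.
n = 5.767² + 3 = 33.26 + 3 = 36.3.
Round up.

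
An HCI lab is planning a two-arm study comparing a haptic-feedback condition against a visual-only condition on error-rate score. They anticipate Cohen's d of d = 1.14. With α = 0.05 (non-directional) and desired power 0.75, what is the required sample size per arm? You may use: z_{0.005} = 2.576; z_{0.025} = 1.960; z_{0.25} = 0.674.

n = 11 per group

For two independent groups with equal n: n = 2·((z_{α/2} + z_β) / d)².
z_{α/2} + z_β = 1.960 + 0.674 = 2.634.
n = 2 × (2.634 / 1.14)² = 2 × 2.311² = 2 × 5.34 = 10.7.
Round up to the next whole participant.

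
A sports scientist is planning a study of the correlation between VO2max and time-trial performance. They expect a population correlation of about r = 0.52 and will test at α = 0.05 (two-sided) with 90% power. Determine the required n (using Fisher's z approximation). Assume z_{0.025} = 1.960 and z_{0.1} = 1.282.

n = 35

Fisher's z: C = ½·ln((1+r)/(1−r)) = ½·ln(3.1667) = 0.5763.
n = ((z_{α/2} + z_β)/C)² + 3.
(1.960 + 1.282) / 0.5763 = 3.242 / 0.5763 = 5.626.
n = 5.626² + 3 = 31.65 + 3 = 34.6.
Round up.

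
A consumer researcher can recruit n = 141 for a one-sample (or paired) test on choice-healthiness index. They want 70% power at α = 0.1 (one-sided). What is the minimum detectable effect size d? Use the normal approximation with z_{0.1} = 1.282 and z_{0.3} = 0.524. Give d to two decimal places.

For a single sample (or paired design) of n = 141: d_min = (z_{α} + z_β)/√n.
z-sum = 1.282 + 0.524 = 1.806.
d_min = 1.806 / √141 = 1.806 / 11.874 = 0.152.

d_min ≈ 0.15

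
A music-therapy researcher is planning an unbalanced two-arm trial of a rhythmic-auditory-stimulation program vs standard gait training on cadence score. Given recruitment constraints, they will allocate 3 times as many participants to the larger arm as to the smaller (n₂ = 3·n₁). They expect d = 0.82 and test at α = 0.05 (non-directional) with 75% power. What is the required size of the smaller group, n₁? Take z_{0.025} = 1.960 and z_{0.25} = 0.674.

n₁ = 14

With allocation ratio k = n₂/n₁ = 3, Var(x̄₁−x̄₂) = σ²(1/n₁ + 1/(k·n₁)) = σ²·(k+1)/(k·n₁).
So n₁ = (1 + 1/k)·((z_{α/2} + z_β)/d)² = 1.333 × (2.634/0.82)².
n₁ = 1.333 × 10.32 = 13.8.
Round up: n₁ = 14, giving n₂ = 3 × 14 = 42.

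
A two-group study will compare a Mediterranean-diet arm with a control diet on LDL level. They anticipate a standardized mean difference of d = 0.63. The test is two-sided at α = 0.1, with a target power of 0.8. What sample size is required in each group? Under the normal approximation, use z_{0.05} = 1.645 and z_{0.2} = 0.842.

For two independent groups with equal n: n = 2·((z_{α/2} + z_β) / d)².
z_{α/2} + z_β = 1.645 + 0.842 = 2.487.
n = 2 × (2.487 / 0.63)² = 2 × 3.948² = 2 × 15.58 = 31.2.
Round up to the next whole participant.

n = 32 per group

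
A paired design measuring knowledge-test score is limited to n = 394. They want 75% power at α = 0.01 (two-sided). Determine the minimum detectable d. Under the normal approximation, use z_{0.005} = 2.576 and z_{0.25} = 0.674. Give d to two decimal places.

For a single sample (or paired design) of n = 394: d_min = (z_{α/2} + z_β)/√n.
z-sum = 2.576 + 0.674 = 3.250.
d_min = 3.250 / √394 = 3.250 / 19.849 = 0.164.

d_min ≈ 0.16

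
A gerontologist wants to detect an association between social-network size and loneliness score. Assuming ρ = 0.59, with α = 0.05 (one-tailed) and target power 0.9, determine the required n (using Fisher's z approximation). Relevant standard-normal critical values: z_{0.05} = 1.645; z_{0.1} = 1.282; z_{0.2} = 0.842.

Fisher's z: C = ½·ln((1+r)/(1−r)) = ½·ln(3.8780) = 0.6777.
n = ((z_{α} + z_β)/C)² + 3.
(1.645 + 1.282) / 0.6777 = 2.927 / 0.6777 = 4.319.
n = 4.319² + 3 = 18.65 + 3 = 21.7.
Round up.

n = 22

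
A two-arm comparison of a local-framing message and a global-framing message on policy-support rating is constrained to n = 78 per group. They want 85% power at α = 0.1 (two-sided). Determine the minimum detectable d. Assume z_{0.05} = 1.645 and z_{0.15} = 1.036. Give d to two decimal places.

For two independent groups of n = 78 each: d_min = (z_{α/2} + z_β)·√(2/n).
z-sum = 1.645 + 1.036 = 2.681.
d_min = 2.681 × √(2/78) = 2.681 × 0.1601 = 0.429.

d_min ≈ 0.43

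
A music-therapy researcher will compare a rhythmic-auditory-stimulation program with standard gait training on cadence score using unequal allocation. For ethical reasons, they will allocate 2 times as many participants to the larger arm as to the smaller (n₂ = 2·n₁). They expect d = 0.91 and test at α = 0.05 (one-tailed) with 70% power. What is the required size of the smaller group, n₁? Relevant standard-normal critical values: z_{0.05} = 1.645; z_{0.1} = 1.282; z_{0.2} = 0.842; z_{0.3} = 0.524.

n₁ = 9

With allocation ratio k = n₂/n₁ = 2, Var(x̄₁−x̄₂) = σ²(1/n₁ + 1/(k·n₁)) = σ²·(k+1)/(k·n₁).
So n₁ = (1 + 1/k)·((z_{α} + z_β)/d)² = 1.500 × (2.169/0.91)².
n₁ = 1.500 × 5.68 = 8.5.
Round up: n₁ = 9, giving n₂ = 2 × 9 = 18.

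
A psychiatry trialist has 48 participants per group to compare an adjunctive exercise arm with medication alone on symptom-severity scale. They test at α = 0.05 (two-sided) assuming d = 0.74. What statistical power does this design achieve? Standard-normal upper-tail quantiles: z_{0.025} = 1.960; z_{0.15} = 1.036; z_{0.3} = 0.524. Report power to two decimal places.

For two equal groups, power = Φ(d·√(n/2) − z_{α/2}).
d·√(n/2) = 0.74 × √(48/2) = 0.74 × 4.899 = 3.625.
z_β = 3.625 − 1.960 = 1.665.
Power = Φ(1.665) = 0.952.

power ≈ 0.95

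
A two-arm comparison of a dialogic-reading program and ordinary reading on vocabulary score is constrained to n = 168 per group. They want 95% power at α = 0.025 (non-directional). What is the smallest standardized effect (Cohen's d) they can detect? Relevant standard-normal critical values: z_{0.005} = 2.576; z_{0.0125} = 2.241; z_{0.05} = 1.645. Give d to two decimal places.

For two independent groups of n = 168 each: d_min = (z_{α/2} + z_β)·√(2/n).
z-sum = 2.241 + 1.645 = 3.886.
d_min = 3.886 × √(2/168) = 3.886 × 0.1091 = 0.424.

d_min ≈ 0.42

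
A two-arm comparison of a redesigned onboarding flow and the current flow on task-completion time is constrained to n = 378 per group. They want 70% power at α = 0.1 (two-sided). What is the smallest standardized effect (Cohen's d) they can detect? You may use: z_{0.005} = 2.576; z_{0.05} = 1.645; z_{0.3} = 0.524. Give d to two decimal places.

d_min ≈ 0.16

For two independent groups of n = 378 each: d_min = (z_{α/2} + z_β)·√(2/n).
z-sum = 1.645 + 0.524 = 2.169.
d_min = 2.169 × √(2/378) = 2.169 × 0.0727 = 0.158.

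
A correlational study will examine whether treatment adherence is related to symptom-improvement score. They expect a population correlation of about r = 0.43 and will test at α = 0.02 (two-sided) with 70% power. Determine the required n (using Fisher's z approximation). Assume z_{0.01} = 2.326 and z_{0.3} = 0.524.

Fisher's z: C = ½·ln((1+r)/(1−r)) = ½·ln(2.5088) = 0.4599.
n = ((z_{α/2} + z_β)/C)² + 3.
(2.326 + 0.524) / 0.4599 = 2.850 / 0.4599 = 6.197.
n = 6.197² + 3 = 38.40 + 3 = 41.4.
Round up.

n = 42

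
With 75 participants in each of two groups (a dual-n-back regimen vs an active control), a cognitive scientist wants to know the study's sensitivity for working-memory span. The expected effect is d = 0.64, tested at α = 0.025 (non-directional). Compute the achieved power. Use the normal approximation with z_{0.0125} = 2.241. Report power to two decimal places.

For two equal groups, power = Φ(d·√(n/2) − z_{α/2}).
d·√(n/2) = 0.64 × √(75/2) = 0.64 × 6.124 = 3.919.
z_β = 3.919 − 2.241 = 1.678.
Power = Φ(1.678) = 0.953.

power ≈ 0.95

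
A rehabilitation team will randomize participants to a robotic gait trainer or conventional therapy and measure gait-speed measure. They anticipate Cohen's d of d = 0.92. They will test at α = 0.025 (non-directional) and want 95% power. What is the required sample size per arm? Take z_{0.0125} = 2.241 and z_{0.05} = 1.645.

n = 36 per group

For two independent groups with equal n: n = 2·((z_{α/2} + z_β) / d)².
z_{α/2} + z_β = 2.241 + 1.645 = 3.886.
n = 2 × (3.886 / 0.92)² = 2 × 4.224² = 2 × 17.84 = 35.7.
Round up to the next whole participant.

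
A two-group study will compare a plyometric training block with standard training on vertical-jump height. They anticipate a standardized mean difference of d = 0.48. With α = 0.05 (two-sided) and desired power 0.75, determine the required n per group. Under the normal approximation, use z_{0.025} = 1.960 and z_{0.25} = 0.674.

n = 61 per group

For two independent groups with equal n: n = 2·((z_{α/2} + z_β) / d)².
z_{α/2} + z_β = 1.960 + 0.674 = 2.634.
n = 2 × (2.634 / 0.48)² = 2 × 5.487² = 2 × 30.11 = 60.2.
Round up to the next whole participant.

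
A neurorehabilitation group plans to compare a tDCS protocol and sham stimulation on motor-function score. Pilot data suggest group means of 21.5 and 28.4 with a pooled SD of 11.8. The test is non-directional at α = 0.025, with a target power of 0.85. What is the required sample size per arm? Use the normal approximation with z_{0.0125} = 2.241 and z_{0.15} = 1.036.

Cohen's d = |M₁ − M₂| / SD_pooled = |21.5 − 28.4| / 11.8 = 6.9 / 11.8 = 0.585.
For two independent groups with equal n: n = 2·((z_{α/2} + z_β) / d)².
z_{α/2} + z_β = 2.241 + 1.036 = 3.277.
n = 2 × (3.277 / 0.585)² = 2 × 5.602² = 2 × 31.38 = 62.8.
Round up to the next whole participant.

n = 63 per group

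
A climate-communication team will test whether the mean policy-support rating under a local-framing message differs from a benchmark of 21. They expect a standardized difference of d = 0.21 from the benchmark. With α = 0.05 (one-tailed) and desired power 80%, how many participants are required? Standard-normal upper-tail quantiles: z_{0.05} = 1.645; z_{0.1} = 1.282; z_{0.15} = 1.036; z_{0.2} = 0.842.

For a one-sample test: n = ((z_{α} + z_β) / d)².
z_{α} + z_β = 1.645 + 0.842 = 2.487.
n = (2.487 / 0.21)² = 11.843² = 140.25.
Round up.

n = 141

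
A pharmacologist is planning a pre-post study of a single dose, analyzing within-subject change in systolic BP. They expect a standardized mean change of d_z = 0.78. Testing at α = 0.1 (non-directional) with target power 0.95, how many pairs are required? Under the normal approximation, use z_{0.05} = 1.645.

For a paired (one-sample on differences) test: n = ((z_{α/2} + z_β) / d)².
z_{α/2} + z_β = 1.645 + 1.645 = 3.290.
n = (3.290 / 0.78)² = 4.218² = 17.79.
Round up.

n = 18 pairs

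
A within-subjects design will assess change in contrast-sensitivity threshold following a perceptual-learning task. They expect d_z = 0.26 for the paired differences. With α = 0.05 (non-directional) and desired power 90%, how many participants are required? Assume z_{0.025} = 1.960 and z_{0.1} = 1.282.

n = 156 pairs

For a paired (one-sample on differences) test: n = ((z_{α/2} + z_β) / d)².
z_{α/2} + z_β = 1.960 + 1.282 = 3.242.
n = (3.242 / 0.26)² = 12.469² = 155.48.
Round up.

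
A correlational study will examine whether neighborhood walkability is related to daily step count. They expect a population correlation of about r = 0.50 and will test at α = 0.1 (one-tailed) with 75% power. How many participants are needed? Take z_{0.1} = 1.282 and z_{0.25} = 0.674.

Fisher's z: C = ½·ln((1+r)/(1−r)) = ½·ln(3.0000) = 0.5493.
n = ((z_{α} + z_β)/C)² + 3.
(1.282 + 0.674) / 0.5493 = 1.956 / 0.5493 = 3.561.
n = 3.561² + 3 = 12.68 + 3 = 15.7.
Round up.

n = 16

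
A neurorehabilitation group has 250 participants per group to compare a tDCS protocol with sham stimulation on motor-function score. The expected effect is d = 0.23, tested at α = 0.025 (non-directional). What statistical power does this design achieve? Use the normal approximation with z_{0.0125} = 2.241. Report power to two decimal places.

For two equal groups, power = Φ(d·√(n/2) − z_{α/2}).
d·√(n/2) = 0.23 × √(250/2) = 0.23 × 11.180 = 2.571.
z_β = 2.571 − 2.241 = 0.330.
Power = Φ(0.330) = 0.629.

power ≈ 0.63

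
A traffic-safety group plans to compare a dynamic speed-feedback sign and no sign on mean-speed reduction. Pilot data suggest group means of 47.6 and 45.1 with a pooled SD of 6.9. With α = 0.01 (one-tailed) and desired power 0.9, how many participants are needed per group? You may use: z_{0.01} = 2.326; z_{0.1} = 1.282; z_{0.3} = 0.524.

n = 199 per group

Cohen's d = |M₁ − M₂| / SD_pooled = |47.6 − 45.1| / 6.9 = 2.5 / 6.9 = 0.362.
For two independent groups with equal n: n = 2·((z_{α} + z_β) / d)².
z_{α} + z_β = 2.326 + 1.282 = 3.608.
n = 2 × (3.608 / 0.362)² = 2 × 9.967² = 2 × 99.34 = 198.7.
Round up to the next whole participant.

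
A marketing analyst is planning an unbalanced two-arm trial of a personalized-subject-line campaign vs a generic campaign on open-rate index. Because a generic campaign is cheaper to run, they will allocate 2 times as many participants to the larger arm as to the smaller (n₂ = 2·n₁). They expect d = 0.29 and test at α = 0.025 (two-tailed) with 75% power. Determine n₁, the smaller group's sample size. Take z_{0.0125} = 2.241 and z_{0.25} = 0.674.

With allocation ratio k = n₂/n₁ = 2, Var(x̄₁−x̄₂) = σ²(1/n₁ + 1/(k·n₁)) = σ²·(k+1)/(k·n₁).
So n₁ = (1 + 1/k)·((z_{α/2} + z_β)/d)² = 1.500 × (2.915/0.29)².
n₁ = 1.500 × 101.04 = 151.6.
Round up: n₁ = 152, giving n₂ = 2 × 152 = 304.

n₁ = 152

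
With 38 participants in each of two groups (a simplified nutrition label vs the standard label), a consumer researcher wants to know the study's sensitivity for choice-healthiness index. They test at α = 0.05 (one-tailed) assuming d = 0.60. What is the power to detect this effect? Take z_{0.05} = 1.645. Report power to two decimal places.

For two equal groups, power = Φ(d·√(n/2) − z_{α}).
d·√(n/2) = 0.60 × √(38/2) = 0.60 × 4.359 = 2.615.
z_β = 2.615 − 1.645 = 0.970.
Power = Φ(0.970) = 0.834.

power ≈ 0.83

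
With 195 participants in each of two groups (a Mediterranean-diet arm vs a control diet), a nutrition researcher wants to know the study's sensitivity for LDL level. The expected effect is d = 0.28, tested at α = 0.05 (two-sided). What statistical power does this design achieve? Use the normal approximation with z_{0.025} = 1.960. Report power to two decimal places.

power ≈ 0.79

For two equal groups, power = Φ(d·√(n/2) − z_{α/2}).
d·√(n/2) = 0.28 × √(195/2) = 0.28 × 9.874 = 2.765.
z_β = 2.765 − 1.960 = 0.805.
Power = Φ(0.805) = 0.790.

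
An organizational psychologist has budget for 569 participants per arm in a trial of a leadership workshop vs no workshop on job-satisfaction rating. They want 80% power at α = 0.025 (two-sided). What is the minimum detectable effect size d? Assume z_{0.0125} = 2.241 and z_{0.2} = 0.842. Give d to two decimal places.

For two independent groups of n = 569 each: d_min = (z_{α/2} + z_β)·√(2/n).
z-sum = 2.241 + 0.842 = 3.083.
d_min = 3.083 × √(2/569) = 3.083 × 0.0593 = 0.183.

d_min ≈ 0.18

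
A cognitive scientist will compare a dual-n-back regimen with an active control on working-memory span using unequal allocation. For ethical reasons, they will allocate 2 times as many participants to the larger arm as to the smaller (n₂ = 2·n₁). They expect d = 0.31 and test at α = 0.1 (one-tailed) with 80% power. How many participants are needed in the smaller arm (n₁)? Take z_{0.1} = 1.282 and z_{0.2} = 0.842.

With allocation ratio k = n₂/n₁ = 2, Var(x̄₁−x̄₂) = σ²(1/n₁ + 1/(k·n₁)) = σ²·(k+1)/(k·n₁).
So n₁ = (1 + 1/k)·((z_{α} + z_β)/d)² = 1.500 × (2.124/0.31)².
n₁ = 1.500 × 46.94 = 70.4.
Round up: n₁ = 71, giving n₂ = 2 × 71 = 142.

n₁ = 71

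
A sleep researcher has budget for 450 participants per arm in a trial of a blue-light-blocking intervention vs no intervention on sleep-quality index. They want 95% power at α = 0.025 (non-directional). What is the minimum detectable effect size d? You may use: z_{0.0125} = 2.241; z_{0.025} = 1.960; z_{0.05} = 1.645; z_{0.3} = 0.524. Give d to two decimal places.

For two independent groups of n = 450 each: d_min = (z_{α/2} + z_β)·√(2/n).
z-sum = 2.241 + 1.645 = 3.886.
d_min = 3.886 × √(2/450) = 3.886 × 0.0667 = 0.259.

d_min ≈ 0.26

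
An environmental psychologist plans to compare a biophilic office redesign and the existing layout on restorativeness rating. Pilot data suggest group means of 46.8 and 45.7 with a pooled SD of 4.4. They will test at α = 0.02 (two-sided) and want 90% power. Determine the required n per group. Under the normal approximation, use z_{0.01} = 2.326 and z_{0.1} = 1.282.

n = 417 per group

Cohen's d = |M₁ − M₂| / SD_pooled = |46.8 − 45.7| / 4.4 = 1.1 / 4.4 = 0.250.
For two independent groups with equal n: n = 2·((z_{α/2} + z_β) / d)².
z_{α/2} + z_β = 2.326 + 1.282 = 3.608.
n = 2 × (3.608 / 0.250)² = 2 × 14.432² = 2 × 208.28 = 416.6.
Round up to the next whole participant.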